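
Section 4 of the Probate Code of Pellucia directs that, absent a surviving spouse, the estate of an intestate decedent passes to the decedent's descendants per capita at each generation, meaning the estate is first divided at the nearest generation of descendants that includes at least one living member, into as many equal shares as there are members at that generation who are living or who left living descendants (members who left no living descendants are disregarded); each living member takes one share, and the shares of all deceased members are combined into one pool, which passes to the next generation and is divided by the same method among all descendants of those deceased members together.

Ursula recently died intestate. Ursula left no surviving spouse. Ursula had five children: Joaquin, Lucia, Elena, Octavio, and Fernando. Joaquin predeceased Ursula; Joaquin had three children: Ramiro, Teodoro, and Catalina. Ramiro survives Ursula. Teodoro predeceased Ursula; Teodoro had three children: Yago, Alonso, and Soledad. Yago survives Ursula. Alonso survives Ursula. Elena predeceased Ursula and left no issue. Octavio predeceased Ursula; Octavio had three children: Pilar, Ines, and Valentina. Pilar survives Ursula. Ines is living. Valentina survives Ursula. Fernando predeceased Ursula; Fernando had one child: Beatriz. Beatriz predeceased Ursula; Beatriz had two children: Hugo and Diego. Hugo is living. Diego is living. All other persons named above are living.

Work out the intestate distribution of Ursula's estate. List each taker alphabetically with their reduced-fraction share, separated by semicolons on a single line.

There is no surviving spouse, so the entire estate passes to Ursula's descendants per capita at each generation.
At generation 1 (Joaquin, Lucia, Octavio, Fernando) there are 4 shares of (1)/4 = 1/4 each.
Living: Lucia — each takes 1/4.
Deceased: Joaquin, Octavio, and Fernando. Their combined 3/4 is pooled and carried to generation 2.
At generation 2 (Ramiro, Teodoro, Catalina, Pilar, Ines, Valentina, Beatriz) there are 7 shares of (3/4)/7 = 3/28 each.
Living: Ramiro, Catalina, Pilar, Ines, and Valentina — each takes 3/28.
Deceased: Teodoro and Beatriz. Their combined 3/14 is pooled and carried to generation 3.
At generation 3 (Yago, Alonso, Soledad, Hugo, Diego) there are 5 shares of (3/14)/5 = 3/70 each.
Living: Yago, Alonso, Soledad, Hugo, and Diego — each takes 3/70.

Alonso 3/70; Catalina 3/28; Diego 3/70; Hugo 3/70; Ines 3/28; Lucia 1/4; Pilar 3/28; Ramiro 3/28; Soledad 3/70; Valentina 3/28; Yago 3/70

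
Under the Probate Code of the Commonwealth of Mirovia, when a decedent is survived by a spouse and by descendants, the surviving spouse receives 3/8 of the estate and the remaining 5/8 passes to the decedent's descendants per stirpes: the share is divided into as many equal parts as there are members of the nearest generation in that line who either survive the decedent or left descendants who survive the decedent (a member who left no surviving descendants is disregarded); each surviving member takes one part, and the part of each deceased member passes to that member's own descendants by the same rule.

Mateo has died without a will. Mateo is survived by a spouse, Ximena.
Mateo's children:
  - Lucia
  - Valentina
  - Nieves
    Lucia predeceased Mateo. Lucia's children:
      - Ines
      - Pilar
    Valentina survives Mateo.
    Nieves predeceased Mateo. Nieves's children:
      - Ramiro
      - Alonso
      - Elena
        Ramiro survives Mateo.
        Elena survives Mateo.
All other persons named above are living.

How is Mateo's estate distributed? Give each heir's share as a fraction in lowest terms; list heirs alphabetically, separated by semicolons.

Ximena, as surviving spouse, takes 3/8.
The remaining 5/8 passes to Mateo's descendants per stirpes.
The 5/8 is divided into 3 equal shares of 5/24 among Lucia, Valentina, Nieves.
Lucia predeceased; the 5/24 allotted to Lucia's branch passes to Lucia's issue by representation.
The 5/24 is divided into 2 equal shares of 5/48 among Ines, Pilar.
Ines is living and takes 5/48.
Pilar is living and takes 5/48.
Valentina is living and takes 5/24.
Nieves predeceased; the 5/24 allotted to Nieves's branch passes to Nieves's issue by representation.
The 5/24 is divided into 3 equal shares of 5/72 among Ramiro, Alonso, Elena.
Ramiro is living and takes 5/72.
Alonso is living and takes 5/72.
Elena is living and takes 5/72.

Alonso 5/72; Elena 5/72; Ines 5/48; Pilar 5/48; Ramiro 5/72; Valentina 5/24; Ximena 3/8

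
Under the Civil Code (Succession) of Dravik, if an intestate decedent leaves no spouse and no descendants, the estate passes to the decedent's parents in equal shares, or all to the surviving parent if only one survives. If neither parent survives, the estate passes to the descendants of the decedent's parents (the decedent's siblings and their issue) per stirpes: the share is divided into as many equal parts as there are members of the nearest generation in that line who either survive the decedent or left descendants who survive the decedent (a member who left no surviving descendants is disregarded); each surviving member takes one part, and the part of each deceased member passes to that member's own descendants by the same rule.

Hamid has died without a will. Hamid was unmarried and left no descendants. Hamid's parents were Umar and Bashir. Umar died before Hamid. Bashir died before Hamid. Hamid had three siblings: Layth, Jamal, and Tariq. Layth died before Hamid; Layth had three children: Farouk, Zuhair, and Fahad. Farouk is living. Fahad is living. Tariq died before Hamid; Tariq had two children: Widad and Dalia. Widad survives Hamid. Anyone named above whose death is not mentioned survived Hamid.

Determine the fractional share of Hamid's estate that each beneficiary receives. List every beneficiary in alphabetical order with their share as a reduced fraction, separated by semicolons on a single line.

Dalia 1/6; Fahad 1/9; Farouk 1/9; Jamal 1/3; Widad 1/6; Zuhair 1/9

Neither parent survives and there are no descendants, so the estate passes to Hamid's siblings and their issue per stirpes.
The estate is divided into 3 equal shares of 1/3 among Layth, Jamal, Tariq.
Layth predeceased; the 1/3 allotted to Layth's branch passes to Layth's issue by representation.
The 1/3 is divided into 3 equal shares of 1/9 among Farouk, Zuhair, Fahad.
Farouk is living and takes 1/9.
Zuhair is living and takes 1/9.
Fahad is living and takes 1/9.
Jamal is living and takes 1/3.
Tariq predeceased; the 1/3 allotted to Tariq's branch passes to Tariq's issue by representation.
The 1/3 is divided into 2 equal shares of 1/6 among Widad, Dalia.
Widad is living and takes 1/6.
Dalia is living and takes 1/6.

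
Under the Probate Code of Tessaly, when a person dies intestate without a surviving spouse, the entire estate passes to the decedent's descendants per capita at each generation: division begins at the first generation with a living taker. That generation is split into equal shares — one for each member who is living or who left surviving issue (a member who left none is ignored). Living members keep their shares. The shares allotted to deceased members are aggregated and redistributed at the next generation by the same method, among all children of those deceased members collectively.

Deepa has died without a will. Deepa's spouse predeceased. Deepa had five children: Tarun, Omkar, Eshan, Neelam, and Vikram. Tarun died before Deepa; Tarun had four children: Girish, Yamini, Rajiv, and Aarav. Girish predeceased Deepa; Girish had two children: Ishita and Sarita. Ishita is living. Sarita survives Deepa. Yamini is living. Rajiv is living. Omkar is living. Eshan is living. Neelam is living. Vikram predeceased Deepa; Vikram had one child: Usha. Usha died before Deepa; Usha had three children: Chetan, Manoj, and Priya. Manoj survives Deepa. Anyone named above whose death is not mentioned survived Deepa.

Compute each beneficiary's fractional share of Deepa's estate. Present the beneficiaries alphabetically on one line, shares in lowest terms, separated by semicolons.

Aarav 2/25; Chetan 4/125; Eshan 1/5; Ishita 4/125; Manoj 4/125; Neelam 1/5; Omkar 1/5; Priya 4/125; Rajiv 2/25; Sarita 4/125; Yamini 2/25

There is no surviving spouse, so the entire estate passes to Deepa's descendants per capita at each generation.
At generation 1 (Tarun, Omkar, Eshan, Neelam, Vikram) there are 5 shares of (1)/5 = 1/5 each.
Living: Omkar, Eshan, and Neelam — each takes 1/5.
Deceased: Tarun and Vikram. Their combined 2/5 is pooled and carried to generation 2.
At generation 2 (Girish, Yamini, Rajiv, Aarav, Usha) there are 5 shares of (2/5)/5 = 2/25 each.
Living: Yamini, Rajiv, and Aarav — each takes 2/25.
Deceased: Girish and Usha. Their combined 4/25 is pooled and carried to generation 3.
At generation 3 (Ishita, Sarita, Chetan, Manoj, Priya) there are 5 shares of (4/25)/5 = 4/125 each.
Living: Ishita, Sarita, Chetan, Manoj, and Priya — each takes 4/125.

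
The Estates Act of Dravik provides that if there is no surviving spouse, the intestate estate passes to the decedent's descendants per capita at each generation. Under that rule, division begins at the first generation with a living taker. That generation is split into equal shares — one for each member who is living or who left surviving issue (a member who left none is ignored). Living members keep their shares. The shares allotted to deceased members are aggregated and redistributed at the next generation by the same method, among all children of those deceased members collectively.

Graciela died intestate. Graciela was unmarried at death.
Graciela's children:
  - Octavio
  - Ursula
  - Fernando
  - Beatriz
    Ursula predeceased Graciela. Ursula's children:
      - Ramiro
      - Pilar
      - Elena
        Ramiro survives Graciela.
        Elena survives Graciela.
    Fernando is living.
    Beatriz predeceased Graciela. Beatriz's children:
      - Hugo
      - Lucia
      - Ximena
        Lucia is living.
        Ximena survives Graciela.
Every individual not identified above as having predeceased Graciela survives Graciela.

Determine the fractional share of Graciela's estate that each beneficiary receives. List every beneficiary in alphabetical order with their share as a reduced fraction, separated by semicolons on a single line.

There is no surviving spouse, so the entire estate passes to Graciela's descendants per capita at each generation.
At generation 1 (Octavio, Ursula, Fernando, Beatriz) there are 4 shares of (1)/4 = 1/4 each.
Living: Octavio and Fernando — each takes 1/4.
Deceased: Ursula and Beatriz. Their combined 1/2 is pooled and carried to generation 2.
At generation 2 (Ramiro, Pilar, Elena, Hugo, Lucia, Ximena) there are 6 shares of (1/2)/6 = 1/12 each.
Living: Ramiro, Pilar, Elena, Hugo, Lucia, and Ximena — each takes 1/12.

Elena 1/12; Fernando 1/4; Hugo 1/12; Lucia 1/12; Octavio 1/4; Pilar 1/12; Ramiro 1/12; Ximena 1/12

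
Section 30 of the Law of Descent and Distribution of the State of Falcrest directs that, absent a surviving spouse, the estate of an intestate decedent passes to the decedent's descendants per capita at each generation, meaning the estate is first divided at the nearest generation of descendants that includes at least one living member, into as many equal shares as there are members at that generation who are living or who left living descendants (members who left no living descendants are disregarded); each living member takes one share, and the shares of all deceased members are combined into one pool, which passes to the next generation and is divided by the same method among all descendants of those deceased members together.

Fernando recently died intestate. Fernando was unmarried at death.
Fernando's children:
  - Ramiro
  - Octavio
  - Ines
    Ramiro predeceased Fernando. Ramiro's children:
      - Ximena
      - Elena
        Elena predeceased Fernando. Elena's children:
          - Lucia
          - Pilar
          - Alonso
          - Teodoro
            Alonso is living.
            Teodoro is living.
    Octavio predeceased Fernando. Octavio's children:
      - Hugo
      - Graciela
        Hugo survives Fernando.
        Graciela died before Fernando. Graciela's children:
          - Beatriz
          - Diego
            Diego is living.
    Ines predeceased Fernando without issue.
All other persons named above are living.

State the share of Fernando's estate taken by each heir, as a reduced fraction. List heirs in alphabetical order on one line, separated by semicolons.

Alonso 1/12; Beatriz 1/12; Diego 1/12; Hugo 1/4; Lucia 1/12; Pilar 1/12; Teodoro 1/12; Ximena 1/4

There is no surviving spouse, so the entire estate passes to Fernando's descendants per capita at each generation.
No one at generation 1 (Ramiro, Octavio) is living; moving to the next generation.
At generation 2 (Ximena, Elena, Hugo, Graciela) there are 4 shares of (1)/4 = 1/4 each.
Living: Ximena and Hugo — each takes 1/4.
Deceased: Elena and Graciela. Their combined 1/2 is pooled and carried to generation 3.
At generation 3 (Lucia, Pilar, Alonso, Teodoro, Beatriz, Diego) there are 6 shares of (1/2)/6 = 1/12 each.
Living: Lucia, Pilar, Alonso, Teodoro, Beatriz, and Diego — each takes 1/12.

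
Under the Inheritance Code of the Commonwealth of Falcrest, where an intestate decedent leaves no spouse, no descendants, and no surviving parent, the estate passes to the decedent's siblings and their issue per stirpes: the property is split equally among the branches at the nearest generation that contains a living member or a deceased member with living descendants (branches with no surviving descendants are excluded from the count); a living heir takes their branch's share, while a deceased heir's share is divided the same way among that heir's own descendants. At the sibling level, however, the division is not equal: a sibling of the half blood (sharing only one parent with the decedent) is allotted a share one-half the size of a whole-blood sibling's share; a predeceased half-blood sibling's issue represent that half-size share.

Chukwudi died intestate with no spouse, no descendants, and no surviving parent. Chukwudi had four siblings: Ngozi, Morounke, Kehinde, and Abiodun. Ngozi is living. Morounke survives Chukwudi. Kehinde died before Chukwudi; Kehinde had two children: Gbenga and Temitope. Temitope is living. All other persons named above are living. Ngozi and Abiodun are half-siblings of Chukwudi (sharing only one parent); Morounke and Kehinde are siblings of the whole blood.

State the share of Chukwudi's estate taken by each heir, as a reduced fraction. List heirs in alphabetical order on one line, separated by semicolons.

Abiodun 1/6; Gbenga 1/6; Morounke 1/3; Ngozi 1/6; Temitope 1/6

No spouse, descendants, or parent survives, so the estate passes to Chukwudi's siblings per stirpes.
Half-blood siblings count for one-half the weight of whole-blood siblings at the initial division.
Dividing 1 in proportion to weights (total weight 3): Ngozi (weight 1/2) → 1/6; Morounke (weight 1) → 1/3; Kehinde (weight 1) → 1/3; Abiodun (weight 1/2) → 1/6.
Ngozi is living and takes 1/6.
Morounke is living and takes 1/3.
Kehinde predeceased; the 1/3 allotted to Kehinde's branch passes to Kehinde's issue by representation.
The 1/3 is divided into 2 equal shares of 1/6 among Gbenga, Temitope.
Gbenga is living and takes 1/6.
Temitope is living and takes 1/6.
Abiodun is living and takes 1/6.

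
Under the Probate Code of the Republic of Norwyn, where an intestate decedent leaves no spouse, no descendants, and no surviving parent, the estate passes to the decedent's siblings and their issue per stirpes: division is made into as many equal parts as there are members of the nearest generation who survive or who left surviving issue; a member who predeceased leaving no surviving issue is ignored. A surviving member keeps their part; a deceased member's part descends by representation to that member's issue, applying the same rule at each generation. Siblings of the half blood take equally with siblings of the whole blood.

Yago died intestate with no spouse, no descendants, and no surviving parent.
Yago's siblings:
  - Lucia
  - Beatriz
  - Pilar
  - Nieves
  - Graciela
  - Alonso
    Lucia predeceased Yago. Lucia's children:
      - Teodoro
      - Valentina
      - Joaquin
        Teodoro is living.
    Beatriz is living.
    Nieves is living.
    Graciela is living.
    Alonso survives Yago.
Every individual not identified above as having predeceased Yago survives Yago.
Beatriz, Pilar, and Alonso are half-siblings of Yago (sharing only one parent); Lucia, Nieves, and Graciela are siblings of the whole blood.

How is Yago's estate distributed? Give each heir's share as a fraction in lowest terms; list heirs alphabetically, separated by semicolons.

No spouse, descendants, or parent survives, so the estate passes to Yago's siblings per stirpes.
Half-blood and whole-blood siblings take equally under the stated rule.
The estate is divided into 6 equal shares of 1/6 among Lucia, Beatriz, Pilar, Nieves, Graciela, Alonso.
Lucia predeceased; the 1/6 allotted to Lucia's branch passes to Lucia's issue by representation.
The 1/6 is divided into 3 equal shares of 1/18 among Teodoro, Valentina, Joaquin.
Teodoro is living and takes 1/18.
Valentina is living and takes 1/18.
Joaquin is living and takes 1/18.
Beatriz is living and takes 1/6.
Pilar is living and takes 1/6.
Nieves is living and takes 1/6.
Graciela is living and takes 1/6.
Alonso is living and takes 1/6.

Alonso 1/6; Beatriz 1/6; Graciela 1/6; Joaquin 1/18; Nieves 1/6; Pilar 1/6; Teodoro 1/18; Valentina 1/18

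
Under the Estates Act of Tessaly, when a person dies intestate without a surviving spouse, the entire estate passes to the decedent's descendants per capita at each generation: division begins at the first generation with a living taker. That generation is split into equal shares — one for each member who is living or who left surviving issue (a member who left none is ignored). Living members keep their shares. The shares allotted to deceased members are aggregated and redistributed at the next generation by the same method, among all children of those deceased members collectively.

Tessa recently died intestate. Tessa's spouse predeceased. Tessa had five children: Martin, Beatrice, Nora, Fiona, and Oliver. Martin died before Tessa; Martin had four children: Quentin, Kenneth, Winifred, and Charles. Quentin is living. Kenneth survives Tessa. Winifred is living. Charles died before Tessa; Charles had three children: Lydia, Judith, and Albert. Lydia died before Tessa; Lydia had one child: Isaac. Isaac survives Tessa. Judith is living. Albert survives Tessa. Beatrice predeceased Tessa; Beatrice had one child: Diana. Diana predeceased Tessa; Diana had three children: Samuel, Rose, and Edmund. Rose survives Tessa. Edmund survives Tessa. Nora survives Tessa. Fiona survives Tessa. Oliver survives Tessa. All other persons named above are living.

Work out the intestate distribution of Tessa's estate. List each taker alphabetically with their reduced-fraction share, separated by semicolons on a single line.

There is no surviving spouse, so the entire estate passes to Tessa's descendants per capita at each generation.
At generation 1 (Martin, Beatrice, Nora, Fiona, Oliver) there are 5 shares of (1)/5 = 1/5 each.
Living: Nora, Fiona, and Oliver — each takes 1/5.
Deceased: Martin and Beatrice. Their combined 2/5 is pooled and carried to generation 2.
At generation 2 (Quentin, Kenneth, Winifred, Charles, Diana) there are 5 shares of (2/5)/5 = 2/25 each.
Living: Quentin, Kenneth, and Winifred — each takes 2/25.
Deceased: Charles and Diana. Their combined 4/25 is pooled and carried to generation 3.
At generation 3 (Lydia, Judith, Albert, Samuel, Rose, Edmund) there are 6 shares of (4/25)/6 = 2/75 each.
Living: Judith, Albert, Samuel, Rose, and Edmund — each takes 2/75.
Deceased: Lydia. That 2/75 share is carried to generation 4.
At generation 4 (Isaac) there are 1 shares of (2/75)/1 = 2/75 each.
Living: Isaac — each takes 2/75.

Albert 2/75; Edmund 2/75; Fiona 1/5; Isaac 2/75; Judith 2/75; Kenneth 2/25; Nora 1/5; Oliver 1/5; Quentin 2/25; Rose 2/75; Samuel 2/75; Winifred 2/25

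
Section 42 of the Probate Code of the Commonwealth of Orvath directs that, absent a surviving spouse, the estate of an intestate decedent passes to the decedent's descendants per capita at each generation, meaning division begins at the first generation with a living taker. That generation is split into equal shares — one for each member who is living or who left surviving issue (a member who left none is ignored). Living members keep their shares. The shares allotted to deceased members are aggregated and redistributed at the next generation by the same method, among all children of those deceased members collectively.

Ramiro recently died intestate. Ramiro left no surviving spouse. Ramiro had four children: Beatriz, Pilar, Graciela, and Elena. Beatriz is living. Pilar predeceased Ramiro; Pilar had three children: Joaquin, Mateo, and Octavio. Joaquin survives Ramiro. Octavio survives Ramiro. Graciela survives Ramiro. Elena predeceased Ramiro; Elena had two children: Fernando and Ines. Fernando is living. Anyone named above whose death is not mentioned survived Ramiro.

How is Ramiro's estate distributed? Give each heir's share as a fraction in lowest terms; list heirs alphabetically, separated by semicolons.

There is no surviving spouse, so the entire estate passes to Ramiro's descendants per capita at each generation.
At generation 1 (Beatriz, Pilar, Graciela, Elena) there are 4 shares of (1)/4 = 1/4 each.
Living: Beatriz and Graciela — each takes 1/4.
Deceased: Pilar and Elena. Their combined 1/2 is pooled and carried to generation 2.
At generation 2 (Joaquin, Mateo, Octavio, Fernando, Ines) there are 5 shares of (1/2)/5 = 1/10 each.
Living: Joaquin, Mateo, Octavio, Fernando, and Ines — each takes 1/10.

Beatriz 1/4; Fernando 1/10; Graciela 1/4; Ines 1/10; Joaquin 1/10; Mateo 1/10; Octavio 1/10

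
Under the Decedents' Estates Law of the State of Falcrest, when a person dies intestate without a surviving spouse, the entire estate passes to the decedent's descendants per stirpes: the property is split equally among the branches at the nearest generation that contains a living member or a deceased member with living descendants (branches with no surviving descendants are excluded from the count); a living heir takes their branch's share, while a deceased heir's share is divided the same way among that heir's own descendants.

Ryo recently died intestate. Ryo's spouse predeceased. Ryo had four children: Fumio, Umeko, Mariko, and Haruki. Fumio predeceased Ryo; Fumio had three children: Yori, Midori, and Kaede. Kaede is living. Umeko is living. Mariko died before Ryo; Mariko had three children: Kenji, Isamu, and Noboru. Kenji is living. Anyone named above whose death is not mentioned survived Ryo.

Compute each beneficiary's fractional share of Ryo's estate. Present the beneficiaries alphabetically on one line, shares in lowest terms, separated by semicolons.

There is no surviving spouse, so the entire estate passes to Ryo's descendants per stirpes.
The estate is divided into 4 equal shares of 1/4 among Fumio, Umeko, Mariko, Haruki.
Fumio predeceased; the 1/4 allotted to Fumio's branch passes to Fumio's issue by representation.
The 1/4 is divided into 3 equal shares of 1/12 among Yori, Midori, Kaede.
Yori is living and takes 1/12.
Midori is living and takes 1/12.
Kaede is living and takes 1/12.
Umeko is living and takes 1/4.
Mariko predeceased; the 1/4 allotted to Mariko's branch passes to Mariko's issue by representation.
The 1/4 is divided into 3 equal shares of 1/12 among Kenji, Isamu, Noboru.
Kenji is living and takes 1/12.
Isamu is living and takes 1/12.
Noboru is living and takes 1/12.
Haruki is living and takes 1/4.

Haruki 1/4; Isamu 1/12; Kaede 1/12; Kenji 1/12; Midori 1/12; Noboru 1/12; Umeko 1/4; Yori 1/12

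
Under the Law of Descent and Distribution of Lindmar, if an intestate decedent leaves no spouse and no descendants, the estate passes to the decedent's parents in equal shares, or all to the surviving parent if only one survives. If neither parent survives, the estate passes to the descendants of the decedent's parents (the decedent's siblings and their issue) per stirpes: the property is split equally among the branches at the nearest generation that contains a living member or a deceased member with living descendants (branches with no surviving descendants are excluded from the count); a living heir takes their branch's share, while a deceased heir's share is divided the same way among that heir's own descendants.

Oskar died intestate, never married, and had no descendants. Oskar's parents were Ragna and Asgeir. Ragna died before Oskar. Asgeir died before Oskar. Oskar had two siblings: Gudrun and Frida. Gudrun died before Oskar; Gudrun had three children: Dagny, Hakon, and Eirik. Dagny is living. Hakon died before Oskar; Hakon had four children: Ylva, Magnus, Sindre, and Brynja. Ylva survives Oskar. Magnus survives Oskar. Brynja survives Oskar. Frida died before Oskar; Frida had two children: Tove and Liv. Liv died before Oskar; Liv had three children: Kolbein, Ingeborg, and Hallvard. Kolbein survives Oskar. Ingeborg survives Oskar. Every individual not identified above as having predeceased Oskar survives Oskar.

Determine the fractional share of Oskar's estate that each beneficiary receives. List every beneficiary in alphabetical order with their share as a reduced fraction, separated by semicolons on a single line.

Brynja 1/24; Dagny 1/6; Eirik 1/6; Hallvard 1/12; Ingeborg 1/12; Kolbein 1/12; Magnus 1/24; Sindre 1/24; Tove 1/4; Ylva 1/24

Neither parent survives and there are no descendants, so the estate passes to Oskar's siblings and their issue per stirpes.
The estate is divided into 2 equal shares of 1/2 among Gudrun, Frida.
Gudrun predeceased; the 1/2 allotted to Gudrun's branch passes to Gudrun's issue by representation.
The 1/2 is divided into 3 equal shares of 1/6 among Dagny, Hakon, Eirik.
Dagny is living and takes 1/6.
Hakon predeceased; the 1/6 allotted to Hakon's branch passes to Hakon's issue by representation.
The 1/6 is divided into 4 equal shares of 1/24 among Ylva, Magnus, Sindre, Brynja.
Ylva is living and takes 1/24.
Magnus is living and takes 1/24.
Sindre is living and takes 1/24.
Brynja is living and takes 1/24.
Eirik is living and takes 1/6.
Frida predeceased; the 1/2 allotted to Frida's branch passes to Frida's issue by representation.
The 1/2 is divided into 2 equal shares of 1/4 among Tove, Liv.
Tove is living and takes 1/4.
Liv predeceased; the 1/4 allotted to Liv's branch passes to Liv's issue by representation.
The 1/4 is divided into 3 equal shares of 1/12 among Kolbein, Ingeborg, Hallvard.
Kolbein is living and takes 1/12.
Ingeborg is living and takes 1/12.
Hallvard is living and takes 1/12.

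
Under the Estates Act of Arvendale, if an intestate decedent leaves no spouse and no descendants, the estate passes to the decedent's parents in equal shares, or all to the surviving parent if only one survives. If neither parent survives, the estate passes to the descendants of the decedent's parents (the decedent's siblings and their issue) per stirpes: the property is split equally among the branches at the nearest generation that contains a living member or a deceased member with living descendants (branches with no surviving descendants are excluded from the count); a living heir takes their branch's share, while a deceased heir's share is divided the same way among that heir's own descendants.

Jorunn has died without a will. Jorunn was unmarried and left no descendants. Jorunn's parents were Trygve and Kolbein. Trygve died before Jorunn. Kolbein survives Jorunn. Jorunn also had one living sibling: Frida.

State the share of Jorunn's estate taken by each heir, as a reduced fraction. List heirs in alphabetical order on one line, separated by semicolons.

Only one parent, Kolbein, survives, so Kolbein takes the entire estate. The siblings take nothing because a surviving parent has priority.

Kolbein 1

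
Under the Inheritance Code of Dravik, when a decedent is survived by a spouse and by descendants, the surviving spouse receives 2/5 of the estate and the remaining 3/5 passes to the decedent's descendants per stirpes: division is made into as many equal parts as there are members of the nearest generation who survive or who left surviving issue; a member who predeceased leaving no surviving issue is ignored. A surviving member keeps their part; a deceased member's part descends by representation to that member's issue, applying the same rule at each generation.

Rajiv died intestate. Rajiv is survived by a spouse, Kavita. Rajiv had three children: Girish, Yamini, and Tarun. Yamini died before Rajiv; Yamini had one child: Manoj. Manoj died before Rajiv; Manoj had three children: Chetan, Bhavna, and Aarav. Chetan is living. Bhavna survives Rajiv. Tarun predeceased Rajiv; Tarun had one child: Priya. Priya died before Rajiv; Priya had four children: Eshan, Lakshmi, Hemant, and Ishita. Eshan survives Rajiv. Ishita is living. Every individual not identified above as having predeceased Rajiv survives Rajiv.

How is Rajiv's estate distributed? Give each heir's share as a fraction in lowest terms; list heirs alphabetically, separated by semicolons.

Kavita, as surviving spouse, takes 2/5.
The remaining 3/5 passes to Rajiv's descendants per stirpes.
The 3/5 is divided into 3 equal shares of 1/5 among Girish, Yamini, Tarun.
Girish is living and takes 1/5.
Yamini predeceased; the 1/5 allotted to Yamini's branch passes to Yamini's issue by representation.
Manoj's line is the sole branch at this level, so the full 1/5 passes to Manoj's issue by representation.
The 1/5 is divided into 3 equal shares of 1/15 among Chetan, Bhavna, Aarav.
Chetan is living and takes 1/15.
Bhavna is living and takes 1/15.
Aarav is living and takes 1/15.
Tarun predeceased; the 1/5 allotted to Tarun's branch passes to Tarun's issue by representation.
Priya's line is the sole branch at this level, so the full 1/5 passes to Priya's issue by representation.
The 1/5 is divided into 4 equal shares of 1/20 among Eshan, Lakshmi, Hemant, Ishita.
Eshan is living and takes 1/20.
Lakshmi is living and takes 1/20.
Hemant is living and takes 1/20.
Ishita is living and takes 1/20.

Aarav 1/15; Bhavna 1/15; Chetan 1/15; Eshan 1/20; Girish 1/5; Hemant 1/20; Ishita 1/20; Kavita 2/5; Lakshmi 1/20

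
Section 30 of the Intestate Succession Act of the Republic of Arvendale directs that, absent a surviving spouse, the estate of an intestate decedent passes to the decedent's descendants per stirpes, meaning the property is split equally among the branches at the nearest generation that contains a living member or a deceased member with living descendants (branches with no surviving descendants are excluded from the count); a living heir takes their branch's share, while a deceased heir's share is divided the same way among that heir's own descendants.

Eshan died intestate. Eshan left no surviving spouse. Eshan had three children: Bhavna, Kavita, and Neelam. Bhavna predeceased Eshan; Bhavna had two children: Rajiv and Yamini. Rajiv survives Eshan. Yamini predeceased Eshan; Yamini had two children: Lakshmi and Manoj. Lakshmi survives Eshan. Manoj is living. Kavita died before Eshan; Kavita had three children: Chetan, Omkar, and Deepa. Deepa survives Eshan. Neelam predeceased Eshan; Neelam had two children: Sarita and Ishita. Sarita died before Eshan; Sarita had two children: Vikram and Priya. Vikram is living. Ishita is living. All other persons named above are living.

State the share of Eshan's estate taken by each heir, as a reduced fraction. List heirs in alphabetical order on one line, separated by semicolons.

Chetan 1/9; Deepa 1/9; Ishita 1/6; Lakshmi 1/12; Manoj 1/12; Omkar 1/9; Priya 1/12; Rajiv 1/6; Vikram 1/12

There is no surviving spouse, so the entire estate passes to Eshan's descendants per stirpes.
The estate is divided into 3 equal shares of 1/3 among Bhavna, Kavita, Neelam.
Bhavna predeceased; the 1/3 allotted to Bhavna's branch passes to Bhavna's issue by representation.
The 1/3 is divided into 2 equal shares of 1/6 among Rajiv, Yamini.
Rajiv is living and takes 1/6.
Yamini predeceased; the 1/6 allotted to Yamini's branch passes to Yamini's issue by representation.
The 1/6 is divided into 2 equal shares of 1/12 among Lakshmi, Manoj.
Lakshmi is living and takes 1/12.
Manoj is living and takes 1/12.
Kavita predeceased; the 1/3 allotted to Kavita's branch passes to Kavita's issue by representation.
The 1/3 is divided into 3 equal shares of 1/9 among Chetan, Omkar, Deepa.
Chetan is living and takes 1/9.
Omkar is living and takes 1/9.
Deepa is living and takes 1/9.
Neelam predeceased; the 1/3 allotted to Neelam's branch passes to Neelam's issue by representation.
The 1/3 is divided into 2 equal shares of 1/6 among Sarita, Ishita.
Sarita predeceased; the 1/6 allotted to Sarita's branch passes to Sarita's issue by representation.
The 1/6 is divided into 2 equal shares of 1/12 among Vikram, Priya.
Vikram is living and takes 1/12.
Priya is living and takes 1/12.
Ishita is living and takes 1/6.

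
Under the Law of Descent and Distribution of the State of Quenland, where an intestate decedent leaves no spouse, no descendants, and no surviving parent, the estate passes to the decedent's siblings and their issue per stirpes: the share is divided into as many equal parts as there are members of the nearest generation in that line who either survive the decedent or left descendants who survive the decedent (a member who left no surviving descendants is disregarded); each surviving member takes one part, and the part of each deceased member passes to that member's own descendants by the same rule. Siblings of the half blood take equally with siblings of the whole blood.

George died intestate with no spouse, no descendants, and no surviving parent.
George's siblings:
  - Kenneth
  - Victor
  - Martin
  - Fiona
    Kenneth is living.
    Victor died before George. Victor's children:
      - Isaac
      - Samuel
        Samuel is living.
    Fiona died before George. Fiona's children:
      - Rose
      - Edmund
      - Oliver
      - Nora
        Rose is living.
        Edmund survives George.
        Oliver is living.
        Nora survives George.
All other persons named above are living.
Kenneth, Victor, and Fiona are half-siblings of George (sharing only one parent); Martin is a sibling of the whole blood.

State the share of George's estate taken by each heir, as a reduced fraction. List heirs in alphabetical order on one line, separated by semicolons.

Edmund 1/16; Isaac 1/8; Kenneth 1/4; Martin 1/4; Nora 1/16; Oliver 1/16; Rose 1/16; Samuel 1/8

No spouse, descendants, or parent survives, so the estate passes to George's siblings per stirpes.
Half-blood and whole-blood siblings take equally under the stated rule.
The estate is divided into 4 equal shares of 1/4 among Kenneth, Victor, Martin, Fiona.
Kenneth is living and takes 1/4.
Victor predeceased; the 1/4 allotted to Victor's branch passes to Victor's issue by representation.
The 1/4 is divided into 2 equal shares of 1/8 among Isaac, Samuel.
Isaac is living and takes 1/8.
Samuel is living and takes 1/8.
Martin is living and takes 1/4.
Fiona predeceased; the 1/4 allotted to Fiona's branch passes to Fiona's issue by representation.
The 1/4 is divided into 4 equal shares of 1/16 among Rose, Edmund, Oliver, Nora.
Rose is living and takes 1/16.
Edmund is living and takes 1/16.
Oliver is living and takes 1/16.
Nora is living and takes 1/16.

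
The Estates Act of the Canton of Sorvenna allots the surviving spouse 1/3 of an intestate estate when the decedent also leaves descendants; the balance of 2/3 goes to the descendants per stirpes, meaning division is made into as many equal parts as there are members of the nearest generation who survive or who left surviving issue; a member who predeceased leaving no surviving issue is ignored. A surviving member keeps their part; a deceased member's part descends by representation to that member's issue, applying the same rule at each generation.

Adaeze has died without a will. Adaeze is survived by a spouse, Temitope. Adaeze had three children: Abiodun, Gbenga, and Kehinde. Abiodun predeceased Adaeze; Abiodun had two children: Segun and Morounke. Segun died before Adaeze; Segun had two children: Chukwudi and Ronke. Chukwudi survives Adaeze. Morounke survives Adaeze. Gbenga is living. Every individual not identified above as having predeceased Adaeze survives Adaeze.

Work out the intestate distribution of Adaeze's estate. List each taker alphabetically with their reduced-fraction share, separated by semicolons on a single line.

Temitope, as surviving spouse, takes 1/3.
The remaining 2/3 passes to Adaeze's descendants per stirpes.
The 2/3 is divided into 3 equal shares of 2/9 among Abiodun, Gbenga, Kehinde.
Abiodun predeceased; the 2/9 allotted to Abiodun's branch passes to Abiodun's issue by representation.
The 2/9 is divided into 2 equal shares of 1/9 among Segun, Morounke.
Segun predeceased; the 1/9 allotted to Segun's branch passes to Segun's issue by representation.
The 1/9 is divided into 2 equal shares of 1/18 among Chukwudi, Ronke.
Chukwudi is living and takes 1/18.
Ronke is living and takes 1/18.
Morounke is living and takes 1/9.
Gbenga is living and takes 2/9.
Kehinde is living and takes 2/9.

Chukwudi 1/18; Gbenga 2/9; Kehinde 2/9; Morounke 1/9; Ronke 1/18; Temitope 1/3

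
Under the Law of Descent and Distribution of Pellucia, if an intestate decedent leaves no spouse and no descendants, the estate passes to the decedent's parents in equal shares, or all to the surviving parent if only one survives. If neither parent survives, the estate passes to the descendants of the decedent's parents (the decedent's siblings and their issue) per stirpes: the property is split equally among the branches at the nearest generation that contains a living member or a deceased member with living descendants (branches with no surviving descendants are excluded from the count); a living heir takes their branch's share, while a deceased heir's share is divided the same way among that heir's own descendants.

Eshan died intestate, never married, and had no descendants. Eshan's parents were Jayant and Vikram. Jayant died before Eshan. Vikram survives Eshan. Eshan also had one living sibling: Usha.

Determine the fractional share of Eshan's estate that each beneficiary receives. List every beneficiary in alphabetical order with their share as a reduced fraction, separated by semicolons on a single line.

Vikram 1

Only one parent, Vikram, survives, so Vikram takes the entire estate. The siblings take nothing because a surviving parent has priority.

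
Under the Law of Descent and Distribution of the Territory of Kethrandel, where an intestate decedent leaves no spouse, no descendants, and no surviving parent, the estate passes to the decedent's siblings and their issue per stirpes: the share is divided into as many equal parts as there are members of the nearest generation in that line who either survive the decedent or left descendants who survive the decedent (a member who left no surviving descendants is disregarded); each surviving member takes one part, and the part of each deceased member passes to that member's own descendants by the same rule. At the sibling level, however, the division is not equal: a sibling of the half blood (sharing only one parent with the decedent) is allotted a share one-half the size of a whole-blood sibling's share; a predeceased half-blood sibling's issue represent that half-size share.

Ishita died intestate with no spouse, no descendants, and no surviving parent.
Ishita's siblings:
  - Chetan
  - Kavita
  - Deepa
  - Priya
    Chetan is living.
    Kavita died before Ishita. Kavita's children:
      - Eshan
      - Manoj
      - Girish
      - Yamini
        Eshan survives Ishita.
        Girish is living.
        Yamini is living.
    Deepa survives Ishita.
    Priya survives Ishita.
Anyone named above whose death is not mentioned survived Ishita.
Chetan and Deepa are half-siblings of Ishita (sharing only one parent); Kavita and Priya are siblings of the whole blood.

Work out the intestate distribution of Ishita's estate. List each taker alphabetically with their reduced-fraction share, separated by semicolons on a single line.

Chetan 1/6; Deepa 1/6; Eshan 1/12; Girish 1/12; Manoj 1/12; Priya 1/3; Yamini 1/12

No spouse, descendants, or parent survives, so the estate passes to Ishita's siblings per stirpes.
Half-blood siblings count for one-half the weight of whole-blood siblings at the initial division.
Dividing 1 in proportion to weights (total weight 3): Chetan (weight 1/2) → 1/6; Kavita (weight 1) → 1/3; Deepa (weight 1/2) → 1/6; Priya (weight 1) → 1/3.
Chetan is living and takes 1/6.
Kavita predeceased; the 1/3 allotted to Kavita's branch passes to Kavita's issue by representation.
The 1/3 is divided into 4 equal shares of 1/12 among Eshan, Manoj, Girish, Yamini.
Eshan is living and takes 1/12.
Manoj is living and takes 1/12.
Girish is living and takes 1/12.
Yamini is living and takes 1/12.
Deepa is living and takes 1/6.
Priya is living and takes 1/3.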